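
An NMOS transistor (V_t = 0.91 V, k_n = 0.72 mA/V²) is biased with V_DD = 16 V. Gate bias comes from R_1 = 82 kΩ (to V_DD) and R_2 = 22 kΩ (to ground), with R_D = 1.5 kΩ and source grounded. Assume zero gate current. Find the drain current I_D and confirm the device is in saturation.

V_G = V_DD·R_2/(R_1+R_2) = 16×22/104 = 3.38 V. With the source grounded, V_GS = V_G = 3.38 V.
Assume saturation: I_D = (k_n/2)(V_GS − V_t)² = (0.72/2)×(3.38 − 0.91)² = 0.36×2.47² = 2.2 mA.
V_DS = V_DD − I_D·R_D = 16 − 2.2×1.5 = 12.7 V.
Saturation requires V_DS ≥ V_GS − V_t = 2.47 V; 12.7 ≥ 2.47 ✓.

I_D ≈ 2.2 mA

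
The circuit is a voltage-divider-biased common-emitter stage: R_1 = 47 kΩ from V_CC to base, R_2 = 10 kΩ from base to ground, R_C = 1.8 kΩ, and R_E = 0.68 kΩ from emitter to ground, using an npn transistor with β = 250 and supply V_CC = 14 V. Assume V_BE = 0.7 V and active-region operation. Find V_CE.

Thevenize the base divider: V_Th = V_CC·R_2/(R_1+R_2) = 14×10/57 = 2.46 V, R_Th = R_1‖R_2 = 8.25 kΩ.
Base-emitter loop: V_Th = I_B·R_Th + V_BE + (β+1)I_B·R_E, so I_B = (2.46 − 0.7) / (8.25 + 251×0.68) = 0.00981 mA.
I_C = β·I_B = 250×0.00981 = 2.45 mA, and I_E = (β+1)I_B = 2.46 mA.
V_CE = V_CC − I_C·R_C − I_E·R_E = 14 − 2.45×1.8 − 2.46×0.68 = 7.91 V.
V_CE = 7.91 V > 0.2 V confirms active-region operation.

V_CE ≈ 7.9 V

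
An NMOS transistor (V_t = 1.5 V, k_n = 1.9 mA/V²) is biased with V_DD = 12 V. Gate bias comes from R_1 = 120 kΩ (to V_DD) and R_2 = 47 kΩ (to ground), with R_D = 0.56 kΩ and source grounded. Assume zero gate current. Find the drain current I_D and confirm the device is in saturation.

V_G = V_DD·R_2/(R_1+R_2) = 12×47/167 = 3.38 V. With the source grounded, V_GS = V_G = 3.38 V.
Assume saturation: I_D = (k_n/2)(V_GS − V_t)² = (1.9/2)×(3.38 − 1.5)² = 0.95×1.88² = 3.35 mA.
V_DS = V_DD − I_D·R_D = 12 − 3.35×0.56 = 10.1 V.
Saturation requires V_DS ≥ V_GS − V_t = 1.88 V; 10.1 ≥ 1.88 ✓.

I_D ≈ 3.3 mA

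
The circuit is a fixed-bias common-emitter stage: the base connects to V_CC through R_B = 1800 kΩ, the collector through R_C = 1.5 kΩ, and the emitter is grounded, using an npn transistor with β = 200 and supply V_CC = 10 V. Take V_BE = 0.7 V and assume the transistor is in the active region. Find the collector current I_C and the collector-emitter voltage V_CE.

I_C ≈ 1 mA, V_CE ≈ 8.4 V

Base loop: V_CC = I_B·R_B + V_BE, so I_B = (10 − 0.7)/1800 kΩ = 0.00517 mA.
In the active region I_C = β·I_B = 200 × 0.00517 = 1.03 mA.
Collector loop: V_CE = V_CC − I_C·R_C = 10 − 1.03×1.5 = 8.45 V.
Since V_CE = 8.45 V > V_CE(sat) ≈ 0.2 V, the transistor is in the active region as assumed.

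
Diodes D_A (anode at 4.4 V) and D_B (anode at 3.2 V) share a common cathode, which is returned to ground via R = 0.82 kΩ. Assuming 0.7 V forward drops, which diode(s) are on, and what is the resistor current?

Assume both conduct. Then node N would need to be at both 4.4−0.7 = 3.7 V and 3.2−0.7 = 2.5 V, which is impossible.
Assume only D_A conducts: V_N = 4.4 − 0.7 = 3.7 V, so I_R = 3.7/0.82 = 4.51 mA.
Check D_B: its anode-to-cathode voltage is 3.2 − 3.7 = -0.5 V < 0.7 V, so it is off. The assumption is consistent.

Only D_A conducts; I_R ≈ 4.5 mA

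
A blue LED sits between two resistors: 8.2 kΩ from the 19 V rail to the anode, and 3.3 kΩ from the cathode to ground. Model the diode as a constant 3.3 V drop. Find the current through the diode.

The two resistors are in series with the diode, so KVL gives 19 = I·8.2 + 3.3 + I·3.3.
I = (19 − 3.3) / (8.2 + 3.3) kΩ = 15.7 / 11.5 = 1.37 mA.

I ≈ 1.4 mA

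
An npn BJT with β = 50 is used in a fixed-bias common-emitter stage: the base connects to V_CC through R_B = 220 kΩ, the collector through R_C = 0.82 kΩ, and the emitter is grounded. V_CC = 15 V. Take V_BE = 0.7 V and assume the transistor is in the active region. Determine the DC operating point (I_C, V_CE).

I_C ≈ 3.2 mA, V_CE ≈ 12 V

Base loop: V_CC = I_B·R_B + V_BE, so I_B = (15 − 0.7)/220 kΩ = 0.065 mA.
In the active region I_C = β·I_B = 50 × 0.065 = 3.25 mA.
Collector loop: V_CE = V_CC − I_C·R_C = 15 − 3.25×0.82 = 12.3 V.
Since V_CE = 12.3 V > V_CE(sat) ≈ 0.2 V, the transistor is in the active region as assumed.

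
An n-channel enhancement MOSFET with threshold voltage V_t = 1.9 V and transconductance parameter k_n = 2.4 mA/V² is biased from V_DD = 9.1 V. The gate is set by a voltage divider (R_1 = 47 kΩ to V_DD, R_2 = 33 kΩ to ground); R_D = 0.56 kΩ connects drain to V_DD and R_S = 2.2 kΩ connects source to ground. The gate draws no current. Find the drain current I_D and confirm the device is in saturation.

I_D ≈ 0.54 mA

V_G = V_DD·R_2/(R_1+R_2) = 9.1×33/80 = 3.75 V.
Assume saturation: I_D = (k_n/2)(V_GS − V_t)² with V_GS = V_G − I_D·R_S = 3.75 − 2.2·I_D.
Substituting gives 5.81·I_D² − 10.8·I_D + 4.12 = 0, with roots I_D = 0.538 or 1.32 mA.
The root I_D = 1.32 mA gives V_GS = 0.852 V ≤ V_t, so take I_D = 0.538 mA.
Then V_GS = 2.57 V and V_DS = V_DD − I_D(R_D+R_S) = 9.1 − 0.538×2.76 = 7.61 V.
Saturation requires V_DS ≥ V_GS − V_t = 0.67 V; 7.61 ≥ 0.67 ✓.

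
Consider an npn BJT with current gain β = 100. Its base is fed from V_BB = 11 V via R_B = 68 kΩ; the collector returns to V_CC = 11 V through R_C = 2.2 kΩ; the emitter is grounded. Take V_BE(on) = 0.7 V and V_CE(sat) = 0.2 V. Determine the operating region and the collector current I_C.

Assume active: I_B = (11 − 0.7)/68 = 0.151 mA, giving I_C = β·I_B = 15.1 mA.
But then V_CE = 11 − 15.1×2.2 = -22.3 V < V_CE(sat) = 0.2 V — impossible in the active region.
So the transistor is saturated. With V_CE = 0.2 V, I_C = (V_CC − 0.2)/R_C = 10.8/2.2 = 4.91 mA.
Check: β·I_B = 15.1 mA > I_C = 4.91 mA, confirming saturation.

saturation; I_C ≈ 4.9 mA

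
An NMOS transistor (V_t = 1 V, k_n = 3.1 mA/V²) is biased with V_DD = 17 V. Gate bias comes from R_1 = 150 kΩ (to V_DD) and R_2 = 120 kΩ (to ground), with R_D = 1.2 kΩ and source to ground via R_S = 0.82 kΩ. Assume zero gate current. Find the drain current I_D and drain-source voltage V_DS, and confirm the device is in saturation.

V_G = V_DD·R_2/(R_1+R_2) = 17×120/270 = 7.56 V.
Assume saturation: I_D = (k_n/2)(V_GS − V_t)² with V_GS = V_G − I_D·R_S = 7.56 − 0.82·I_D.
Substituting gives 1.04·I_D² − 17.7·I_D + 66.6 = 0, with roots I_D = 5.66 or 11.3 mA.
The root I_D = 11.3 mA gives V_GS = -1.7 V ≤ V_t, so take I_D = 5.66 mA.
Then V_GS = 2.91 V and V_DS = V_DD − I_D(R_D+R_S) = 17 − 5.66×2.02 = 5.56 V.
Saturation requires V_DS ≥ V_GS − V_t = 1.91 V; 5.56 ≥ 1.91 ✓.

I_D ≈ 5.7 mA, V_DS ≈ 5.6 V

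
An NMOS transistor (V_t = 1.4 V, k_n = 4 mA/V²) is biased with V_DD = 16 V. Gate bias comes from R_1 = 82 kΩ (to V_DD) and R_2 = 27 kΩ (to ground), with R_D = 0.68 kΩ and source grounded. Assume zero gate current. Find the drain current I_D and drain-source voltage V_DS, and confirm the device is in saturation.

V_G = V_DD·R_2/(R_1+R_2) = 16×27/109 = 3.96 V. With the source grounded, V_GS = V_G = 3.96 V.
Assume saturation: I_D = (k_n/2)(V_GS − V_t)² = (4/2)×(3.96 − 1.4)² = 2×2.56² = 13.1 mA.
V_DS = V_DD − I_D·R_D = 16 − 13.1×0.68 = 7.06 V.
Saturation requires V_DS ≥ V_GS − V_t = 2.56 V; 7.06 ≥ 2.56 ✓.

I_D ≈ 13 mA, V_DS ≈ 7.1 V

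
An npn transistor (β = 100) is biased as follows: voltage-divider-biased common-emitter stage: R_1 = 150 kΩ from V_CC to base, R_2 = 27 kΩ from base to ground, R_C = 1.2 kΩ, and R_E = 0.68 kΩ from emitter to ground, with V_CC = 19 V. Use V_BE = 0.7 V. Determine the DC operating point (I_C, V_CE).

I_C ≈ 2.4 mA, V_CE ≈ 14 V

Thevenize the base divider: V_Th = V_CC·R_2/(R_1+R_2) = 19×27/177 = 2.9 V, R_Th = R_1‖R_2 = 22.9 kΩ.
Base-emitter loop: V_Th = I_B·R_Th + V_BE + (β+1)I_B·R_E, so I_B = (2.9 − 0.7) / (22.9 + 101×0.68) = 0.024 mA.
I_C = β·I_B = 100×0.024 = 2.4 mA, and I_E = (β+1)I_B = 2.42 mA.
V_CE = V_CC − I_C·R_C − I_E·R_E = 19 − 2.4×1.2 − 2.42×0.68 = 14.5 V.
V_CE = 14.5 V > 0.2 V confirms active-region operation.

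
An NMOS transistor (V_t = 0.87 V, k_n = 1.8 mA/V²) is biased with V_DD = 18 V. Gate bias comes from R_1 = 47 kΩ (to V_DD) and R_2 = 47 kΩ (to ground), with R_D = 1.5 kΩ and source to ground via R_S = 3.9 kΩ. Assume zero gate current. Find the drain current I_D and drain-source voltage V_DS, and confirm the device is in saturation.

V_G = V_DD·R_2/(R_1+R_2) = 18×47/94 = 9 V.
Assume saturation: I_D = (k_n/2)(V_GS − V_t)² with V_GS = V_G − I_D·R_S = 9 − 3.9·I_D.
Substituting gives 13.7·I_D² − 58.1·I_D + 59.5 = 0, with roots I_D = 1.73 or 2.51 mA.
The root I_D = 2.51 mA gives V_GS = -0.801 V ≤ V_t, so take I_D = 1.73 mA.
Then V_GS = 2.26 V and V_DS = V_DD − I_D(R_D+R_S) = 18 − 1.73×5.4 = 8.66 V.
Saturation requires V_DS ≥ V_GS − V_t = 1.39 V; 8.66 ≥ 1.39 ✓.

I_D ≈ 1.7 mA, V_DS ≈ 8.7 V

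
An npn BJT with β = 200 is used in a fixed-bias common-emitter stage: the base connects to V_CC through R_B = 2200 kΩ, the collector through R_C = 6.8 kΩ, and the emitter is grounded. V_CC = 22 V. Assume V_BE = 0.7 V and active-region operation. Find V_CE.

V_CE ≈ 8.8 V

Base loop: V_CC = I_B·R_B + V_BE, so I_B = (22 − 0.7)/2200 kΩ = 0.00968 mA.
In the active region I_C = β·I_B = 200 × 0.00968 = 1.94 mA.
Collector loop: V_CE = V_CC − I_C·R_C = 22 − 1.94×6.8 = 8.83 V.
Since V_CE = 8.83 V > V_CE(sat) ≈ 0.2 V, the transistor is in the active region as assumed.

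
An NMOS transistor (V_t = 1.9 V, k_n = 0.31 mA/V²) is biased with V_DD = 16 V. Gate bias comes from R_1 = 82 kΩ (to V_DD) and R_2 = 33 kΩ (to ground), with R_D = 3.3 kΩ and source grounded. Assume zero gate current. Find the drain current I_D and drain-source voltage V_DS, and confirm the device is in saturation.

V_G = V_DD·R_2/(R_1+R_2) = 16×33/115 = 4.59 V. With the source grounded, V_GS = V_G = 4.59 V.
Assume saturation: I_D = (k_n/2)(V_GS − V_t)² = (0.31/2)×(4.59 − 1.9)² = 0.155×2.69² = 1.12 mA.
V_DS = V_DD − I_D·R_D = 16 − 1.12×3.3 = 12.3 V.
Saturation requires V_DS ≥ V_GS − V_t = 2.69 V; 12.3 ≥ 2.69 ✓.

I_D ≈ 1.1 mA, V_DS ≈ 12 V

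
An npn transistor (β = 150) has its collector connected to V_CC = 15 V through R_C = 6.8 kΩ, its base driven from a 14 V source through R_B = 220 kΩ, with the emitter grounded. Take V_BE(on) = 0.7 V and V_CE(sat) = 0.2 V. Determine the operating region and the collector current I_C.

Assume active: I_B = (14 − 0.7)/220 = 0.0605 mA, giving I_C = β·I_B = 9.07 mA.
But then V_CE = 15 − 9.07×6.8 = -46.7 V < V_CE(sat) = 0.2 V — impossible in the active region.
So the transistor is saturated. With V_CE = 0.2 V, I_C = (V_CC − 0.2)/R_C = 14.8/6.8 = 2.18 mA.
Check: β·I_B = 9.07 mA > I_C = 2.18 mA, confirming saturation.

saturation; I_C ≈ 2.2 mA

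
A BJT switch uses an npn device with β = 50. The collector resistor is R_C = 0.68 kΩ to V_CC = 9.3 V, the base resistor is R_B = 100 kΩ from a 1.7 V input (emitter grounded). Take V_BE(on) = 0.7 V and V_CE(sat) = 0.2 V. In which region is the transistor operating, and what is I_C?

Assume active. Base-emitter loop: I_B = (V_BB − V_BE)/R_B = (1.7 − 0.7)/100 = 0.01 mA.
I_C = β·I_B = 50×0.01 = 0.5 mA.
V_CE = V_CC − I_C·R_C = 9.3 − 0.5×0.68 = 8.96 V > V_CE(sat), so the active-region assumption holds.

active; I_C ≈ 0.5 mA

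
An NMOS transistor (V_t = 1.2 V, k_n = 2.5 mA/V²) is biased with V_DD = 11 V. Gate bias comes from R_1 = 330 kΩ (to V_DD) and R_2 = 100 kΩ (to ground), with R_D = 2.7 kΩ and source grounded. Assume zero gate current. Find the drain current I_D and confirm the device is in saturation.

I_D ≈ 2.3 mA

V_G = V_DD·R_2/(R_1+R_2) = 11×100/430 = 2.56 V. With the source grounded, V_GS = V_G = 2.56 V.
Assume saturation: I_D = (k_n/2)(V_GS − V_t)² = (2.5/2)×(2.56 − 1.2)² = 1.25×1.36² = 2.31 mA.
V_DS = V_DD − I_D·R_D = 11 − 2.31×2.7 = 4.77 V.
Saturation requires V_DS ≥ V_GS − V_t = 1.36 V; 4.77 ≥ 1.36 ✓.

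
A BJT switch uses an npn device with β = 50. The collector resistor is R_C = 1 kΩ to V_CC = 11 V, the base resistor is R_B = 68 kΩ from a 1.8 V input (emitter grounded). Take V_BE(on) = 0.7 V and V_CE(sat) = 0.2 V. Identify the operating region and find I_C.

Assume active. Base-emitter loop: I_B = (V_BB − V_BE)/R_B = (1.8 − 0.7)/68 = 0.0162 mA.
I_C = β·I_B = 50×0.0162 = 0.809 mA.
V_CE = V_CC − I_C·R_C = 11 − 0.809×1 = 10.2 V > V_CE(sat), so the active-region assumption holds.

active; I_C ≈ 0.81 mA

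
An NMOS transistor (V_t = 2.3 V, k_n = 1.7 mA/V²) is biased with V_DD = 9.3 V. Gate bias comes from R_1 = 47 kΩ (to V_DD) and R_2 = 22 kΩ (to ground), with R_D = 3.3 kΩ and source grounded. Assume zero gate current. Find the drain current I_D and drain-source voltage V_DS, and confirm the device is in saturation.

I_D ≈ 0.38 mA, V_DS ≈ 8.1 V

V_G = V_DD·R_2/(R_1+R_2) = 9.3×22/69 = 2.97 V. With the source grounded, V_GS = V_G = 2.97 V.
Assume saturation: I_D = (k_n/2)(V_GS − V_t)² = (1.7/2)×(2.97 − 2.3)² = 0.85×0.665² = 0.376 mA.
V_DS = V_DD − I_D·R_D = 9.3 − 0.376×3.3 = 8.06 V.
Saturation requires V_DS ≥ V_GS − V_t = 0.665 V; 8.06 ≥ 0.665 ✓.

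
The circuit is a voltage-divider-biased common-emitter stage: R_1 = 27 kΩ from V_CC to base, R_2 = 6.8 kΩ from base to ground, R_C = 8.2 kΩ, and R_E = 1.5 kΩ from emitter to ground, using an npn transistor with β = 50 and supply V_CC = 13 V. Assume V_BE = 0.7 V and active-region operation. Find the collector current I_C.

I_C ≈ 1.2 mA

Thevenize the base divider: V_Th = V_CC·R_2/(R_1+R_2) = 13×6.8/33.8 = 2.62 V, R_Th = R_1‖R_2 = 5.43 kΩ.
Base-emitter loop: V_Th = I_B·R_Th + V_BE + (β+1)I_B·R_E, so I_B = (2.62 − 0.7) / (5.43 + 51×1.5) = 0.0234 mA.
I_C = β·I_B = 50×0.0234 = 1.17 mA, and I_E = (β+1)I_B = 1.19 mA.
V_CE = V_CC − I_C·R_C − I_E·R_E = 13 − 1.17×8.2 − 1.19×1.5 = 1.63 V.
V_CE = 1.63 V > 0.2 V confirms active-region operation.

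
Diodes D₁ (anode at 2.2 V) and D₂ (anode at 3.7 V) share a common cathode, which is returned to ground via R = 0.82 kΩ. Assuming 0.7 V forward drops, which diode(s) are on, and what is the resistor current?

Assume both conduct. Then node N would need to be at both 2.2−0.7 = 1.5 V and 3.7−0.7 = 3 V, which is impossible.
Assume only D₂ conducts: V_N = 3.7 − 0.7 = 3 V, so I_R = 3/0.82 = 3.66 mA.
Check D₁: its anode-to-cathode voltage is 2.2 − 3 = -0.8 V < 0.7 V, so it is off. The assumption is consistent.

Only D₂ conducts; I_R ≈ 3.7 mA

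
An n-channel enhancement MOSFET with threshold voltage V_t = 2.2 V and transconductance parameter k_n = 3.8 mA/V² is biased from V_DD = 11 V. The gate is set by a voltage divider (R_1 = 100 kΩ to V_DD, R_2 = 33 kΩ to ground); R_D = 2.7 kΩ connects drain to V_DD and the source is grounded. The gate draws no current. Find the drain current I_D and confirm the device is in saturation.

I_D ≈ 0.53 mA

V_G = V_DD·R_2/(R_1+R_2) = 11×33/133 = 2.73 V. With the source grounded, V_GS = V_G = 2.73 V.
Assume saturation: I_D = (k_n/2)(V_GS − V_t)² = (3.8/2)×(2.73 − 2.2)² = 1.9×0.529² = 0.532 mA.
V_DS = V_DD − I_D·R_D = 11 − 0.532×2.7 = 9.56 V.
Saturation requires V_DS ≥ V_GS − V_t = 0.529 V; 9.56 ≥ 0.529 ✓.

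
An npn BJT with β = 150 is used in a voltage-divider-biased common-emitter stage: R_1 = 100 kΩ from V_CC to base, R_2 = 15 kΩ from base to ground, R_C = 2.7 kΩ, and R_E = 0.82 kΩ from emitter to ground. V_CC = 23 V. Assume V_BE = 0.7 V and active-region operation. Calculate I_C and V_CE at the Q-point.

Thevenize the base divider: V_Th = V_CC·R_2/(R_1+R_2) = 23×15/115 = 3 V, R_Th = R_1‖R_2 = 13 kΩ.
Base-emitter loop: V_Th = I_B·R_Th + V_BE + (β+1)I_B·R_E, so I_B = (3 − 0.7) / (13 + 151×0.82) = 0.0168 mA.
I_C = β·I_B = 150×0.0168 = 2.52 mA, and I_E = (β+1)I_B = 2.54 mA.
V_CE = V_CC − I_C·R_C − I_E·R_E = 23 − 2.52×2.7 − 2.54×0.82 = 14.1 V.
V_CE = 14.1 V > 0.2 V confirms active-region operation.

I_C ≈ 2.5 mA, V_CE ≈ 14 V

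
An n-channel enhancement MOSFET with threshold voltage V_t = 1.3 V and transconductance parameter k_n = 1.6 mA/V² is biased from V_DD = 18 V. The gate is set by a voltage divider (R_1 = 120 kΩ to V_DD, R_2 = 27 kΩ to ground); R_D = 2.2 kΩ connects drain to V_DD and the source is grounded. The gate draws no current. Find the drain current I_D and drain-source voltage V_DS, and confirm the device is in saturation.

V_G = V_DD·R_2/(R_1+R_2) = 18×27/147 = 3.31 V. With the source grounded, V_GS = V_G = 3.31 V.
Assume saturation: I_D = (k_n/2)(V_GS − V_t)² = (1.6/2)×(3.31 − 1.3)² = 0.8×2.01² = 3.22 mA.
V_DS = V_DD − I_D·R_D = 18 − 3.22×2.2 = 10.9 V.
Saturation requires V_DS ≥ V_GS − V_t = 2.01 V; 10.9 ≥ 2.01 ✓.

I_D ≈ 3.2 mA, V_DS ≈ 11 V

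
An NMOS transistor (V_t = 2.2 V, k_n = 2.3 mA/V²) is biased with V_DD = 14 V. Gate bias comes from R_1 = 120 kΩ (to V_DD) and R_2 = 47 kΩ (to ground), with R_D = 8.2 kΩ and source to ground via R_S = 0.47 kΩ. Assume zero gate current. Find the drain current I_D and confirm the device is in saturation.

I_D ≈ 1.4 mA

V_G = V_DD·R_2/(R_1+R_2) = 14×47/167 = 3.94 V.
Assume saturation: I_D = (k_n/2)(V_GS − V_t)² with V_GS = V_G − I_D·R_S = 3.94 − 0.47·I_D.
Substituting gives 0.254·I_D² − 2.88·I_D + 3.48 = 0, with roots I_D = 1.38 or 9.97 mA.
The root I_D = 9.97 mA gives V_GS = -0.744 V ≤ V_t, so take I_D = 1.38 mA.
Then V_GS = 3.29 V and V_DS = V_DD − I_D(R_D+R_S) = 14 − 1.38×8.67 = 2.07 V.
Saturation requires V_DS ≥ V_GS − V_t = 1.09 V; 2.07 ≥ 1.09 ✓.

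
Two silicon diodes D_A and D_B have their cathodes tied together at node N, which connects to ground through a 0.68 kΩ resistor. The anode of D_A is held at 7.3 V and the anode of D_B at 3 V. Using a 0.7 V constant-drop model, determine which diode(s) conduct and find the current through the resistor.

Assume both conduct. Then node N would need to be at both 7.3−0.7 = 6.6 V and 3−0.7 = 2.3 V, which is impossible.
Assume only D_A conducts: V_N = 7.3 − 0.7 = 6.6 V, so I_R = 6.6/0.68 = 9.71 mA.
Check D_B: its anode-to-cathode voltage is 3 − 6.6 = -3.6 V < 0.7 V, so it is off. The assumption is consistent.

Only D_A conducts; I_R ≈ 9.7 mA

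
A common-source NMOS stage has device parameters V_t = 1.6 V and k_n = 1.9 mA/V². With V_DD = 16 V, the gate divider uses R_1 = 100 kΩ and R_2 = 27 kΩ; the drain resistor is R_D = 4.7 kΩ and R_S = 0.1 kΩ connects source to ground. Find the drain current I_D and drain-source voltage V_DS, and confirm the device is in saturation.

V_G = V_DD·R_2/(R_1+R_2) = 16×27/127 = 3.4 V.
Assume saturation: I_D = (k_n/2)(V_GS − V_t)² with V_GS = V_G − I_D·R_S = 3.4 − 0.1·I_D.
Substituting gives 0.0095·I_D² − 1.34·I_D + 3.08 = 0, with roots I_D = 2.34 or 139 mA.
The root I_D = 139 mA gives V_GS = -10.5 V ≤ V_t, so take I_D = 2.34 mA.
Then V_GS = 3.17 V and V_DS = V_DD − I_D(R_D+R_S) = 16 − 2.34×4.8 = 4.79 V.
Saturation requires V_DS ≥ V_GS − V_t = 1.57 V; 4.79 ≥ 1.57 ✓.

I_D ≈ 2.3 mA, V_DS ≈ 4.8 V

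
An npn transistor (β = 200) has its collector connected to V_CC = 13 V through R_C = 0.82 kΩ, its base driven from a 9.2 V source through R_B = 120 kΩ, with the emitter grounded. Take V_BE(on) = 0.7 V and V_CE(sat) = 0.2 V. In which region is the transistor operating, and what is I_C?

active; I_C ≈ 14 mA

Assume active. Base-emitter loop: I_B = (V_BB − V_BE)/R_B = (9.2 − 0.7)/120 = 0.0708 mA.
I_C = β·I_B = 200×0.0708 = 14.2 mA.
V_CE = V_CC − I_C·R_C = 13 − 14.2×0.82 = 1.38 V > V_CE(sat), so the active-region assumption holds.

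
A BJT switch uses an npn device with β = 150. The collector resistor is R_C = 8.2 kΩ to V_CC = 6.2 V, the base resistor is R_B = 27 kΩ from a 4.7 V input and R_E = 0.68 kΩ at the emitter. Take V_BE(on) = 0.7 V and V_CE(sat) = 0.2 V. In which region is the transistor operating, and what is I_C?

Assume active: I_B = (4.7 − 0.7)/(27 + 151×0.68) = 0.0308 mA, I_C = β·I_B = 4.63 mA.
Then V_CE = 6.2 − 4.63×8.2 − 4.66×0.68 = -34.9 V < 0.2 V — the active assumption fails.
Re-solve with V_CE = 0.2 V. KCL at the emitter: V_E/R_E = (V_BB−0.7−V_E)/R_B + (V_CC−0.2−V_E)/R_C, giving V_E = 0.54 V.
I_C = (V_CC − 0.2 − V_E)/R_C = (6 − 0.54)/8.2 = 0.666 mA.
Check: I_B = (4 − 0.54)/27 = 0.128 mA, and β·I_B = 19.2 mA > I_C, confirming saturation.

saturation; I_C ≈ 0.67 mA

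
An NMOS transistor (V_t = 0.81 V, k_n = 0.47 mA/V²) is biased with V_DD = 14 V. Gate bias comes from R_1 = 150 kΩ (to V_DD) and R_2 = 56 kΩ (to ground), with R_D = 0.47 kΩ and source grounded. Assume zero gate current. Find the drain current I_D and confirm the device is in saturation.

I_D ≈ 2.1 mA

V_G = V_DD·R_2/(R_1+R_2) = 14×56/206 = 3.81 V. With the source grounded, V_GS = V_G = 3.81 V.
Assume saturation: I_D = (k_n/2)(V_GS − V_t)² = (0.47/2)×(3.81 − 0.81)² = 0.235×3² = 2.11 mA.
V_DS = V_DD − I_D·R_D = 14 − 2.11×0.47 = 13 V.
Saturation requires V_DS ≥ V_GS − V_t = 3 V; 13 ≥ 3 ✓.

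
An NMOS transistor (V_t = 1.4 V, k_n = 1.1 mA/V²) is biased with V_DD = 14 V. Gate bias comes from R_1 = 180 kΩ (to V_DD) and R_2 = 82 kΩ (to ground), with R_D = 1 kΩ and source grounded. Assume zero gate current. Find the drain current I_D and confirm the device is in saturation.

I_D ≈ 4.9 mA

V_G = V_DD·R_2/(R_1+R_2) = 14×82/262 = 4.38 V. With the source grounded, V_GS = V_G = 4.38 V.
Assume saturation: I_D = (k_n/2)(V_GS − V_t)² = (1.1/2)×(4.38 − 1.4)² = 0.55×2.98² = 4.89 mA.
V_DS = V_DD − I_D·R_D = 14 − 4.89×1 = 9.11 V.
Saturation requires V_DS ≥ V_GS − V_t = 2.98 V; 9.11 ≥ 2.98 ✓.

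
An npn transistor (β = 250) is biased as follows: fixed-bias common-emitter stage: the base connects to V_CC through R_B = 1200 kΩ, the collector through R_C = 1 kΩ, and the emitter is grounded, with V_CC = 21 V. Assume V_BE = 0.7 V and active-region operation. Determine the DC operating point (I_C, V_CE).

I_C ≈ 4.2 mA, V_CE ≈ 17 V

Base loop: V_CC = I_B·R_B + V_BE, so I_B = (21 − 0.7)/1200 kΩ = 0.0169 mA.
In the active region I_C = β·I_B = 250 × 0.0169 = 4.23 mA.
Collector loop: V_CE = V_CC − I_C·R_C = 21 − 4.23×1 = 16.8 V.
Since V_CE = 16.8 V > V_CE(sat) ≈ 0.2 V, the transistor is in the active region as assumed.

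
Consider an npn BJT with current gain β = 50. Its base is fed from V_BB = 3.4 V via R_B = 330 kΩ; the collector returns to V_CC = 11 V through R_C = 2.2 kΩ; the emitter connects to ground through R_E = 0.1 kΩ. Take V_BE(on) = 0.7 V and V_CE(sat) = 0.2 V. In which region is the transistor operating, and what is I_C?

active; I_C ≈ 0.4 mA

Assume active. Base-emitter loop: I_B = (V_BB − V_BE)/(R_B + (β+1)R_E) = (3.4 − 0.7)/(330 + 51×0.1) = 0.00806 mA.
I_C = β·I_B = 50×0.00806 = 0.403 mA.
V_CE = V_CC − I_C·R_C − I_E·R_E = 11 − 0.403×2.2 − 0.411×0.1 = 10.1 V > V_CE(sat), so the active-region assumption holds.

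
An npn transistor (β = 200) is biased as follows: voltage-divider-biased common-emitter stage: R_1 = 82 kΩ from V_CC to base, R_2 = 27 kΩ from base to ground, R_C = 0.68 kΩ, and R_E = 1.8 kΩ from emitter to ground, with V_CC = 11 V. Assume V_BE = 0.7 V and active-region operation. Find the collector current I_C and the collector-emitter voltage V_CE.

I_C ≈ 1.1 mA, V_CE ≈ 8.4 V

Thevenize the base divider: V_Th = V_CC·R_2/(R_1+R_2) = 11×27/109 = 2.72 V, R_Th = R_1‖R_2 = 20.3 kΩ.
Base-emitter loop: V_Th = I_B·R_Th + V_BE + (β+1)I_B·R_E, so I_B = (2.72 − 0.7) / (20.3 + 201×1.8) = 0.0053 mA.
I_C = β·I_B = 200×0.0053 = 1.06 mA, and I_E = (β+1)I_B = 1.07 mA.
V_CE = V_CC − I_C·R_C − I_E·R_E = 11 − 1.06×0.68 − 1.07×1.8 = 8.36 V.
V_CE = 8.36 V > 0.2 V confirms active-region operation.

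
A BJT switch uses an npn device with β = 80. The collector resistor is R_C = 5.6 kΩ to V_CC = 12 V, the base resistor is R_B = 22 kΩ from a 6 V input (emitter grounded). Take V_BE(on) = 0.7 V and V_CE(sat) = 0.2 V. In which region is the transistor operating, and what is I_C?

saturation; I_C ≈ 2.1 mA

Assume active: I_B = (6 − 0.7)/22 = 0.241 mA, giving I_C = β·I_B = 19.3 mA.
But then V_CE = 12 − 19.3×5.6 = -95.9 V < V_CE(sat) = 0.2 V — impossible in the active region.
So the transistor is saturated. With V_CE = 0.2 V, I_C = (V_CC − 0.2)/R_C = 11.8/5.6 = 2.11 mA.
Check: β·I_B = 19.3 mA > I_C = 2.11 mA, confirming saturation.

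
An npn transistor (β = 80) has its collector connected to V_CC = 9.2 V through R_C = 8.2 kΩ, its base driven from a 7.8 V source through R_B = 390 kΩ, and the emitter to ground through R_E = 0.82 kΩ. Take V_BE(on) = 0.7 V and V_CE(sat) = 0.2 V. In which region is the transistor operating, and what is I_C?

Assume active: I_B = (7.8 − 0.7)/(390 + 81×0.82) = 0.0156 mA, I_C = β·I_B = 1.24 mA.
Then V_CE = 9.2 − 1.24×8.2 − 1.26×0.82 = -2.04 V < 0.2 V — the active assumption fails.
Re-solve with V_CE = 0.2 V. KCL at the emitter: V_E/R_E = (V_BB−0.7−V_E)/R_B + (V_CC−0.2−V_E)/R_C, giving V_E = 0.83 V.
I_C = (V_CC − 0.2 − V_E)/R_C = (9 − 0.83)/8.2 = 0.996 mA.
Check: I_B = (7.1 − 0.83)/390 = 0.0161 mA, and β·I_B = 1.29 mA > I_C, confirming saturation.

saturation; I_C ≈ 1 mA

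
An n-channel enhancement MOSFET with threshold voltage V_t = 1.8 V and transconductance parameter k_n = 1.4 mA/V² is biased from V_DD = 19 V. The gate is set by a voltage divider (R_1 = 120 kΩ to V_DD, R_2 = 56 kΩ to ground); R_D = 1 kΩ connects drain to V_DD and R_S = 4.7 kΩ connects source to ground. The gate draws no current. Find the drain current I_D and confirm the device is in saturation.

I_D ≈ 0.69 mA

V_G = V_DD·R_2/(R_1+R_2) = 19×56/176 = 6.05 V.
Assume saturation: I_D = (k_n/2)(V_GS − V_t)² with V_GS = V_G − I_D·R_S = 6.05 − 4.7·I_D.
Substituting gives 15.5·I_D² − 28.9·I_D + 12.6 = 0, with roots I_D = 0.692 or 1.18 mA.
The root I_D = 1.18 mA gives V_GS = 0.502 V ≤ V_t, so take I_D = 0.692 mA.
Then V_GS = 2.79 V and V_DS = V_DD − I_D(R_D+R_S) = 19 − 0.692×5.7 = 15.1 V.
Saturation requires V_DS ≥ V_GS − V_t = 0.994 V; 15.1 ≥ 0.994 ✓.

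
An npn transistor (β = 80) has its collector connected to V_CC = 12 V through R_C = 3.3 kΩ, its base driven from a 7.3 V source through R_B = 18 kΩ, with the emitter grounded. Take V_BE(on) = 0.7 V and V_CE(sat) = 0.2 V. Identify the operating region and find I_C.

saturation; I_C ≈ 3.6 mA

Assume active: I_B = (7.3 − 0.7)/18 = 0.367 mA, giving I_C = β·I_B = 29.3 mA.
But then V_CE = 12 − 29.3×3.3 = -84.8 V < V_CE(sat) = 0.2 V — impossible in the active region.
So the transistor is saturated. With V_CE = 0.2 V, I_C = (V_CC − 0.2)/R_C = 11.8/3.3 = 3.58 mA.
Check: β·I_B = 29.3 mA > I_C = 3.58 mA, confirming saturation.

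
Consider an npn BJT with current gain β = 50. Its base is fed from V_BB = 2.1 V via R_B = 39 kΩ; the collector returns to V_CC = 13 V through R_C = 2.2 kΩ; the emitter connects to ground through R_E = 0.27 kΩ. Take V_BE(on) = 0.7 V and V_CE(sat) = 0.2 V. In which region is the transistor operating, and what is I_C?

Assume active. Base-emitter loop: I_B = (V_BB − V_BE)/(R_B + (β+1)R_E) = (2.1 − 0.7)/(39 + 51×0.27) = 0.0265 mA.
I_C = β·I_B = 50×0.0265 = 1.33 mA.
V_CE = V_CC − I_C·R_C − I_E·R_E = 13 − 1.33×2.2 − 1.35×0.27 = 9.72 V > V_CE(sat), so the active-region assumption holds.

active; I_C ≈ 1.3 mA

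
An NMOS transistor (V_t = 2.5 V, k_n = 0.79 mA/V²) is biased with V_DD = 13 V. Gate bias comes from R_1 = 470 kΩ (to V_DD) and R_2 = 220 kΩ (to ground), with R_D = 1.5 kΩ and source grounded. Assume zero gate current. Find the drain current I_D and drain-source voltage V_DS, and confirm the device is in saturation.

V_G = V_DD·R_2/(R_1+R_2) = 13×220/690 = 4.14 V. With the source grounded, V_GS = V_G = 4.14 V.
Assume saturation: I_D = (k_n/2)(V_GS − V_t)² = (0.79/2)×(4.14 − 2.5)² = 0.395×1.64² = 1.07 mA.
V_DS = V_DD − I_D·R_D = 13 − 1.07×1.5 = 11.4 V.
Saturation requires V_DS ≥ V_GS − V_t = 1.64 V; 11.4 ≥ 1.64 ✓.

I_D ≈ 1.1 mA, V_DS ≈ 11 V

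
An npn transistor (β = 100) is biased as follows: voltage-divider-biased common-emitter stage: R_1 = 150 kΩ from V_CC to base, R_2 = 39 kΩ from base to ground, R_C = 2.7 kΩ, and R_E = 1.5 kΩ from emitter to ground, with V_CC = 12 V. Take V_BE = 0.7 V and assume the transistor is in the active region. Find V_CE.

V_CE ≈ 7.9 V

Thevenize the base divider: V_Th = V_CC·R_2/(R_1+R_2) = 12×39/189 = 2.48 V, R_Th = R_1‖R_2 = 31 kΩ.
Base-emitter loop: V_Th = I_B·R_Th + V_BE + (β+1)I_B·R_E, so I_B = (2.48 − 0.7) / (31 + 101×1.5) = 0.00974 mA.
I_C = β·I_B = 100×0.00974 = 0.974 mA, and I_E = (β+1)I_B = 0.983 mA.
V_CE = V_CC − I_C·R_C − I_E·R_E = 12 − 0.974×2.7 − 0.983×1.5 = 7.9 V.
V_CE = 7.9 V > 0.2 V confirms active-region operation.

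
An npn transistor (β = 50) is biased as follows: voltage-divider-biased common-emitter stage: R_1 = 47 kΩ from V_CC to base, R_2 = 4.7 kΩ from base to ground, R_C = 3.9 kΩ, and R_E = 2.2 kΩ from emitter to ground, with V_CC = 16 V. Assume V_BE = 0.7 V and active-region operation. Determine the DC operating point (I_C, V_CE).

I_C ≈ 0.32 mA, V_CE ≈ 14 V

Thevenize the base divider: V_Th = V_CC·R_2/(R_1+R_2) = 16×4.7/51.7 = 1.45 V, R_Th = R_1‖R_2 = 4.27 kΩ.
Base-emitter loop: V_Th = I_B·R_Th + V_BE + (β+1)I_B·R_E, so I_B = (1.45 − 0.7) / (4.27 + 51×2.2) = 0.00648 mA.
I_C = β·I_B = 50×0.00648 = 0.324 mA, and I_E = (β+1)I_B = 0.33 mA.
V_CE = V_CC − I_C·R_C − I_E·R_E = 16 − 0.324×3.9 − 0.33×2.2 = 14 V.
V_CE = 14 V > 0.2 V confirms active-region operation.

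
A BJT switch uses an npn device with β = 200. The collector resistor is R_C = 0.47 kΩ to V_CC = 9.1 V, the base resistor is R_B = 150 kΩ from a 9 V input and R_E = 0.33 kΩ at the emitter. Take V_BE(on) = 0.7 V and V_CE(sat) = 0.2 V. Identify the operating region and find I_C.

active; I_C ≈ 7.7 mA

Assume active. Base-emitter loop: I_B = (V_BB − V_BE)/(R_B + (β+1)R_E) = (9 − 0.7)/(150 + 201×0.33) = 0.0384 mA.
I_C = β·I_B = 200×0.0384 = 7.67 mA.
V_CE = V_CC − I_C·R_C − I_E·R_E = 9.1 − 7.67×0.47 − 7.71×0.33 = 2.95 V > V_CE(sat), so the active-region assumption holds.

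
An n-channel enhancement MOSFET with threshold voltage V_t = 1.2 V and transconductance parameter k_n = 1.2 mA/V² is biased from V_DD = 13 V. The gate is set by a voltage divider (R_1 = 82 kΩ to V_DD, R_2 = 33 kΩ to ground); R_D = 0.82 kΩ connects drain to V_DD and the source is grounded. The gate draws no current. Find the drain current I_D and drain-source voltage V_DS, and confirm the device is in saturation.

I_D ≈ 3.8 mA, V_DS ≈ 9.8 V

V_G = V_DD·R_2/(R_1+R_2) = 13×33/115 = 3.73 V. With the source grounded, V_GS = V_G = 3.73 V.
Assume saturation: I_D = (k_n/2)(V_GS − V_t)² = (1.2/2)×(3.73 − 1.2)² = 0.6×2.53² = 3.84 mA.
V_DS = V_DD − I_D·R_D = 13 − 3.84×0.82 = 9.85 V.
Saturation requires V_DS ≥ V_GS − V_t = 2.53 V; 9.85 ≥ 2.53 ✓.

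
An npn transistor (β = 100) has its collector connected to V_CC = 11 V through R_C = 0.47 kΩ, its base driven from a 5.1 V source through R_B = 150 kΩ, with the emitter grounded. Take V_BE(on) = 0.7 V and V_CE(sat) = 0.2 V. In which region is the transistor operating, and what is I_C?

active; I_C ≈ 2.9 mA

Assume active. Base-emitter loop: I_B = (V_BB − V_BE)/R_B = (5.1 − 0.7)/150 = 0.0293 mA.
I_C = β·I_B = 100×0.0293 = 2.93 mA.
V_CE = V_CC − I_C·R_C = 11 − 2.93×0.47 = 9.62 V > V_CE(sat), so the active-region assumption holds.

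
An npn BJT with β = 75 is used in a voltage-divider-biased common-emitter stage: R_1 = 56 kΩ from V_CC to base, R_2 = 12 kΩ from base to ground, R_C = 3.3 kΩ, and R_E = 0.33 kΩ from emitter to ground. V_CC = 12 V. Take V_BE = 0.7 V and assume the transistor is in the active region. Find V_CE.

Thevenize the base divider: V_Th = V_CC·R_2/(R_1+R_2) = 12×12/68 = 2.12 V, R_Th = R_1‖R_2 = 9.88 kΩ.
Base-emitter loop: V_Th = I_B·R_Th + V_BE + (β+1)I_B·R_E, so I_B = (2.12 − 0.7) / (9.88 + 76×0.33) = 0.0405 mA.
I_C = β·I_B = 75×0.0405 = 3.04 mA, and I_E = (β+1)I_B = 3.08 mA.
V_CE = V_CC − I_C·R_C − I_E·R_E = 12 − 3.04×3.3 − 3.08×0.33 = 0.947 V.
V_CE = 0.947 V > 0.2 V confirms active-region operation.

V_CE ≈ 0.95 V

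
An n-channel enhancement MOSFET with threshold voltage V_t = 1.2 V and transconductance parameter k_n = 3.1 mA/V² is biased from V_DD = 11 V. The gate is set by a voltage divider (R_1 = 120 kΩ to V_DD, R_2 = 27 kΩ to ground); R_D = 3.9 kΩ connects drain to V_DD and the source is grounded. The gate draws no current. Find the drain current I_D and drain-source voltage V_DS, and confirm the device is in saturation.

I_D ≈ 1 mA, V_DS ≈ 6.9 V

V_G = V_DD·R_2/(R_1+R_2) = 11×27/147 = 2.02 V. With the source grounded, V_GS = V_G = 2.02 V.
Assume saturation: I_D = (k_n/2)(V_GS − V_t)² = (3.1/2)×(2.02 − 1.2)² = 1.55×0.82² = 1.04 mA.
V_DS = V_DD − I_D·R_D = 11 − 1.04×3.9 = 6.93 V.
Saturation requires V_DS ≥ V_GS − V_t = 0.82 V; 6.93 ≥ 0.82 ✓.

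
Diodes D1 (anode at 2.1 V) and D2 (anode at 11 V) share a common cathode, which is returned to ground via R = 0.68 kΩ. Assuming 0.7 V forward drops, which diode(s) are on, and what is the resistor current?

Only D2 conducts; I_R ≈ 15 mA

Assume both conduct. Then node N would need to be at both 2.1−0.7 = 1.4 V and 11−0.7 = 10.3 V, which is impossible.
Assume only D2 conducts: V_N = 11 − 0.7 = 10.3 V, so I_R = 10.3/0.68 = 15.1 mA.
Check D1: its anode-to-cathode voltage is 2.1 − 10.3 = -8.2 V < 0.7 V, so it is off. The assumption is consistent.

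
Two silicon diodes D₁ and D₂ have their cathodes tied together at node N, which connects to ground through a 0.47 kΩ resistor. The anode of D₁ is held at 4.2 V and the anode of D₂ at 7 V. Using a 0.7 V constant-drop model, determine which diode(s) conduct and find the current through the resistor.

Assume both conduct. Then node N would need to be at both 4.2−0.7 = 3.5 V and 7−0.7 = 6.3 V, which is impossible.
Assume only D₂ conducts: V_N = 7 − 0.7 = 6.3 V, so I_R = 6.3/0.47 = 13.4 mA.
Check D₁: its anode-to-cathode voltage is 4.2 − 6.3 = -2.1 V < 0.7 V, so it is off. The assumption is consistent.

Only D₂ conducts; I_R ≈ 13 mA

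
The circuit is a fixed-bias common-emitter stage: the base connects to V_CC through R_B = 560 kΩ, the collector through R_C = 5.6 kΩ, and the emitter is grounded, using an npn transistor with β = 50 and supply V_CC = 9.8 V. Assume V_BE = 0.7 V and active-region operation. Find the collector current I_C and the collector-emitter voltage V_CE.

I_C ≈ 0.81 mA, V_CE ≈ 5.2 V

Base loop: V_CC = I_B·R_B + V_BE, so I_B = (9.8 − 0.7)/560 kΩ = 0.0163 mA.
In the active region I_C = β·I_B = 50 × 0.0163 = 0.813 mA.
Collector loop: V_CE = V_CC − I_C·R_C = 9.8 − 0.813×5.6 = 5.25 V.
Since V_CE = 5.25 V > V_CE(sat) ≈ 0.2 V, the transistor is in the active region as assumed.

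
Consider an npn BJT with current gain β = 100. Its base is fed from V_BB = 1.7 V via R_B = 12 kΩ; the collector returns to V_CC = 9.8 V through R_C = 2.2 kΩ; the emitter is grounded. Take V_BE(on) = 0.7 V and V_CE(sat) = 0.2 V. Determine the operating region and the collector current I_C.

saturation; I_C ≈ 4.4 mA

Assume active: I_B = (1.7 − 0.7)/12 = 0.0833 mA, giving I_C = β·I_B = 8.33 mA.
But then V_CE = 9.8 − 8.33×2.2 = -8.53 V < V_CE(sat) = 0.2 V — impossible in the active region.
So the transistor is saturated. With V_CE = 0.2 V, I_C = (V_CC − 0.2)/R_C = 9.6/2.2 = 4.36 mA.
Check: β·I_B = 8.33 mA > I_C = 4.36 mA, confirming saturation.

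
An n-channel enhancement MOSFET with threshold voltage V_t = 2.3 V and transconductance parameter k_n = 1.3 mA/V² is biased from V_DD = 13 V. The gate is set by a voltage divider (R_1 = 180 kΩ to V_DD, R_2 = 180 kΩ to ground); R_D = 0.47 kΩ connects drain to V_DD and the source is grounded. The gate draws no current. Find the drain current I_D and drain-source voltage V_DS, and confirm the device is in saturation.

V_G = V_DD·R_2/(R_1+R_2) = 13×180/360 = 6.5 V. With the source grounded, V_GS = V_G = 6.5 V.
Assume saturation: I_D = (k_n/2)(V_GS − V_t)² = (1.3/2)×(6.5 − 2.3)² = 0.65×4.2² = 11.5 mA.
V_DS = V_DD − I_D·R_D = 13 − 11.5×0.47 = 7.61 V.
Saturation requires V_DS ≥ V_GS − V_t = 4.2 V; 7.61 ≥ 4.2 ✓.

I_D ≈ 11 mA, V_DS ≈ 7.6 V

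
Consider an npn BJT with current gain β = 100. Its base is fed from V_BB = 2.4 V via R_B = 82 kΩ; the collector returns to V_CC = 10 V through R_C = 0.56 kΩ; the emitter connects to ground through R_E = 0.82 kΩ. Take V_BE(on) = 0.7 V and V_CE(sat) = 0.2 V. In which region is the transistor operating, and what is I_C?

active; I_C ≈ 1 mA

Assume active. Base-emitter loop: I_B = (V_BB − V_BE)/(R_B + (β+1)R_E) = (2.4 − 0.7)/(82 + 101×0.82) = 0.0103 mA.
I_C = β·I_B = 100×0.0103 = 1.03 mA.
V_CE = V_CC − I_C·R_C − I_E·R_E = 10 − 1.03×0.56 − 1.04×0.82 = 8.57 V > V_CE(sat), so the active-region assumption holds.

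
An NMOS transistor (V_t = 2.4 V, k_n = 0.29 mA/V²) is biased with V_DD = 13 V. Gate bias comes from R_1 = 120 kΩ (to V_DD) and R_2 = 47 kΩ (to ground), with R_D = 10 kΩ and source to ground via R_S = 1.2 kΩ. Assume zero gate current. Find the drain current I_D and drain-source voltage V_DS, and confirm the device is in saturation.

I_D ≈ 0.16 mA, V_DS ≈ 11 V

V_G = V_DD·R_2/(R_1+R_2) = 13×47/167 = 3.66 V.
Assume saturation: I_D = (k_n/2)(V_GS − V_t)² with V_GS = V_G − I_D·R_S = 3.66 − 1.2·I_D.
Substituting gives 0.209·I_D² − 1.44·I_D + 0.23 = 0, with roots I_D = 0.164 or 6.72 mA.
The root I_D = 6.72 mA gives V_GS = -4.41 V ≤ V_t, so take I_D = 0.164 mA.
Then V_GS = 3.46 V and V_DS = V_DD − I_D(R_D+R_S) = 13 − 0.164×11.2 = 11.2 V.
Saturation requires V_DS ≥ V_GS − V_t = 1.06 V; 11.2 ≥ 1.06 ✓.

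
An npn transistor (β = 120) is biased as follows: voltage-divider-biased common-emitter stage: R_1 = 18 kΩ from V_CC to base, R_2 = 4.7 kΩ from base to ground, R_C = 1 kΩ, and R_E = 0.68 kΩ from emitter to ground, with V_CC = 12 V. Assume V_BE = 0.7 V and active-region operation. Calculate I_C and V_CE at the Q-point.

Thevenize the base divider: V_Th = V_CC·R_2/(R_1+R_2) = 12×4.7/22.7 = 2.48 V, R_Th = R_1‖R_2 = 3.73 kΩ.
Base-emitter loop: V_Th = I_B·R_Th + V_BE + (β+1)I_B·R_E, so I_B = (2.48 − 0.7) / (3.73 + 121×0.68) = 0.0207 mA.
I_C = β·I_B = 120×0.0207 = 2.49 mA, and I_E = (β+1)I_B = 2.51 mA.
V_CE = V_CC − I_C·R_C − I_E·R_E = 12 − 2.49×1 − 2.51×0.68 = 7.8 V.
V_CE = 7.8 V > 0.2 V confirms active-region operation.

I_C ≈ 2.5 mA, V_CE ≈ 7.8 V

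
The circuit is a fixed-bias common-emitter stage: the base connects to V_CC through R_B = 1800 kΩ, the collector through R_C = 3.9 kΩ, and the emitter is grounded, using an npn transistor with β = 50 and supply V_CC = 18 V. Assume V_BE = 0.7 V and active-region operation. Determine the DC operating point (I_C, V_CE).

Base loop: V_CC = I_B·R_B + V_BE, so I_B = (18 − 0.7)/1800 kΩ = 0.00961 mA.
In the active region I_C = β·I_B = 50 × 0.00961 = 0.481 mA.
Collector loop: V_CE = V_CC − I_C·R_C = 18 − 0.481×3.9 = 16.1 V.
Since V_CE = 16.1 V > V_CE(sat) ≈ 0.2 V, the transistor is in the active region as assumed.

I_C ≈ 0.48 mA, V_CE ≈ 16 V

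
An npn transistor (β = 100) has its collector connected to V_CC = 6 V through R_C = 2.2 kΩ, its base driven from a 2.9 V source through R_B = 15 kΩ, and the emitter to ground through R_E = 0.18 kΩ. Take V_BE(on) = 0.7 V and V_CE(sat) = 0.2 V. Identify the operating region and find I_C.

Assume active: I_B = (2.9 − 0.7)/(15 + 101×0.18) = 0.0663 mA, I_C = β·I_B = 6.63 mA.
Then V_CE = 6 − 6.63×2.2 − 6.7×0.18 = -9.79 V < 0.2 V — the active assumption fails.
Re-solve with V_CE = 0.2 V. KCL at the emitter: V_E/R_E = (V_BB−0.7−V_E)/R_B + (V_CC−0.2−V_E)/R_C, giving V_E = 0.458 V.
I_C = (V_CC − 0.2 − V_E)/R_C = (5.8 − 0.458)/2.2 = 2.43 mA.
Check: I_B = (2.2 − 0.458)/15 = 0.116 mA, and β·I_B = 11.6 mA > I_C, confirming saturation.

saturation; I_C ≈ 2.4 mA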